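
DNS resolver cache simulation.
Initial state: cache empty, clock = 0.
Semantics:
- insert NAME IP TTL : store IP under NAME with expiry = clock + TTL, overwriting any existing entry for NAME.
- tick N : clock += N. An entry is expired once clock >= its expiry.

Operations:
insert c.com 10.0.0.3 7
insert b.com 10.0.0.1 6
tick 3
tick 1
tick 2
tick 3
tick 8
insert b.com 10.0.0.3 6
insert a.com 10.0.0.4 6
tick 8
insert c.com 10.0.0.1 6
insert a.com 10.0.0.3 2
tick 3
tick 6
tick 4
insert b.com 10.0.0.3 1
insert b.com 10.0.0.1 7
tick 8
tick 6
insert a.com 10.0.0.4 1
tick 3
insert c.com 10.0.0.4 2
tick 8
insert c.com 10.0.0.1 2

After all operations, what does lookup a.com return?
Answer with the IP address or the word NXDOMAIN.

Answer: NXDOMAIN

Derivation:
Op 1: insert c.com -> 10.0.0.3 (expiry=0+7=7). clock=0
Op 2: insert b.com -> 10.0.0.1 (expiry=0+6=6). clock=0
Op 3: tick 3 -> clock=3.
Op 4: tick 1 -> clock=4.
Op 5: tick 2 -> clock=6. purged={b.com}
Op 6: tick 3 -> clock=9. purged={c.com}
Op 7: tick 8 -> clock=17.
Op 8: insert b.com -> 10.0.0.3 (expiry=17+6=23). clock=17
Op 9: insert a.com -> 10.0.0.4 (expiry=17+6=23). clock=17
Op 10: tick 8 -> clock=25. purged={a.com,b.com}
Op 11: insert c.com -> 10.0.0.1 (expiry=25+6=31). clock=25
Op 12: insert a.com -> 10.0.0.3 (expiry=25+2=27). clock=25
Op 13: tick 3 -> clock=28. purged={a.com}
Op 14: tick 6 -> clock=34. purged={c.com}
Op 15: tick 4 -> clock=38.
Op 16: insert b.com -> 10.0.0.3 (expiry=38+1=39). clock=38
Op 17: insert b.com -> 10.0.0.1 (expiry=38+7=45). clock=38
Op 18: tick 8 -> clock=46. purged={b.com}
Op 19: tick 6 -> clock=52.
Op 20: insert a.com -> 10.0.0.4 (expiry=52+1=53). clock=52
Op 21: tick 3 -> clock=55. purged={a.com}
Op 22: insert c.com -> 10.0.0.4 (expiry=55+2=57). clock=55
Op 23: tick 8 -> clock=63. purged={c.com}
Op 24: insert c.com -> 10.0.0.1 (expiry=63+2=65). clock=63
lookup a.com: not in cache (expired or never inserted)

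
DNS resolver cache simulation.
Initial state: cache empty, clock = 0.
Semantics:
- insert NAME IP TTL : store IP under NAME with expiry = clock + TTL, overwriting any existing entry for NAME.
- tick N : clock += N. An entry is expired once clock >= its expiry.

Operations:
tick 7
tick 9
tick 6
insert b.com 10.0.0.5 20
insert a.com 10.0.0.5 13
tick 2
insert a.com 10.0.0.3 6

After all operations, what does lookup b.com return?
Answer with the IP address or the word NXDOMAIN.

Answer: 10.0.0.5

Derivation:
Op 1: tick 7 -> clock=7.
Op 2: tick 9 -> clock=16.
Op 3: tick 6 -> clock=22.
Op 4: insert b.com -> 10.0.0.5 (expiry=22+20=42). clock=22
Op 5: insert a.com -> 10.0.0.5 (expiry=22+13=35). clock=22
Op 6: tick 2 -> clock=24.
Op 7: insert a.com -> 10.0.0.3 (expiry=24+6=30). clock=24
lookup b.com: present, ip=10.0.0.5 expiry=42 > clock=24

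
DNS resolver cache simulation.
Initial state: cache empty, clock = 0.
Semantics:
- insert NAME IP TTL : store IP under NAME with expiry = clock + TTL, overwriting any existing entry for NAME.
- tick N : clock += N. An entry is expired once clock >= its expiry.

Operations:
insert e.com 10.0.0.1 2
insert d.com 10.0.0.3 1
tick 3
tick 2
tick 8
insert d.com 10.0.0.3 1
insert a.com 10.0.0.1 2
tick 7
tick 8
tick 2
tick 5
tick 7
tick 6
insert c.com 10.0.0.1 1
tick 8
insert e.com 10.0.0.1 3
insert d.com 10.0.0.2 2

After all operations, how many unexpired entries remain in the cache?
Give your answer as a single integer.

Op 1: insert e.com -> 10.0.0.1 (expiry=0+2=2). clock=0
Op 2: insert d.com -> 10.0.0.3 (expiry=0+1=1). clock=0
Op 3: tick 3 -> clock=3. purged={d.com,e.com}
Op 4: tick 2 -> clock=5.
Op 5: tick 8 -> clock=13.
Op 6: insert d.com -> 10.0.0.3 (expiry=13+1=14). clock=13
Op 7: insert a.com -> 10.0.0.1 (expiry=13+2=15). clock=13
Op 8: tick 7 -> clock=20. purged={a.com,d.com}
Op 9: tick 8 -> clock=28.
Op 10: tick 2 -> clock=30.
Op 11: tick 5 -> clock=35.
Op 12: tick 7 -> clock=42.
Op 13: tick 6 -> clock=48.
Op 14: insert c.com -> 10.0.0.1 (expiry=48+1=49). clock=48
Op 15: tick 8 -> clock=56. purged={c.com}
Op 16: insert e.com -> 10.0.0.1 (expiry=56+3=59). clock=56
Op 17: insert d.com -> 10.0.0.2 (expiry=56+2=58). clock=56
Final cache (unexpired): {d.com,e.com} -> size=2

Answer: 2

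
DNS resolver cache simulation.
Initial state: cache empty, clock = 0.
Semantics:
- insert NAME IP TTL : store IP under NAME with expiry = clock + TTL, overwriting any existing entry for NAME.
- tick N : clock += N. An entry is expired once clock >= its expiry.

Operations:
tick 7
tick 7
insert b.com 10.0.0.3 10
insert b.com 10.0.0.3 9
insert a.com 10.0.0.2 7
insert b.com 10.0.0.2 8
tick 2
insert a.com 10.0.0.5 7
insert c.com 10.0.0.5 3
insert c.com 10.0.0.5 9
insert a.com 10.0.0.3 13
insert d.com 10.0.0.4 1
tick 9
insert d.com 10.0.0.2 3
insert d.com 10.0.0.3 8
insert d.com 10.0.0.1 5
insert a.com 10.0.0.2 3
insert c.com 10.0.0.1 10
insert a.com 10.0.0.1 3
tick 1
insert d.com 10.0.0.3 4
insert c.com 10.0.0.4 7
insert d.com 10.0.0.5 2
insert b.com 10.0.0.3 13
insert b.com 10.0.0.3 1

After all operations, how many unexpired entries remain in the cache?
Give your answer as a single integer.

Op 1: tick 7 -> clock=7.
Op 2: tick 7 -> clock=14.
Op 3: insert b.com -> 10.0.0.3 (expiry=14+10=24). clock=14
Op 4: insert b.com -> 10.0.0.3 (expiry=14+9=23). clock=14
Op 5: insert a.com -> 10.0.0.2 (expiry=14+7=21). clock=14
Op 6: insert b.com -> 10.0.0.2 (expiry=14+8=22). clock=14
Op 7: tick 2 -> clock=16.
Op 8: insert a.com -> 10.0.0.5 (expiry=16+7=23). clock=16
Op 9: insert c.com -> 10.0.0.5 (expiry=16+3=19). clock=16
Op 10: insert c.com -> 10.0.0.5 (expiry=16+9=25). clock=16
Op 11: insert a.com -> 10.0.0.3 (expiry=16+13=29). clock=16
Op 12: insert d.com -> 10.0.0.4 (expiry=16+1=17). clock=16
Op 13: tick 9 -> clock=25. purged={b.com,c.com,d.com}
Op 14: insert d.com -> 10.0.0.2 (expiry=25+3=28). clock=25
Op 15: insert d.com -> 10.0.0.3 (expiry=25+8=33). clock=25
Op 16: insert d.com -> 10.0.0.1 (expiry=25+5=30). clock=25
Op 17: insert a.com -> 10.0.0.2 (expiry=25+3=28). clock=25
Op 18: insert c.com -> 10.0.0.1 (expiry=25+10=35). clock=25
Op 19: insert a.com -> 10.0.0.1 (expiry=25+3=28). clock=25
Op 20: tick 1 -> clock=26.
Op 21: insert d.com -> 10.0.0.3 (expiry=26+4=30). clock=26
Op 22: insert c.com -> 10.0.0.4 (expiry=26+7=33). clock=26
Op 23: insert d.com -> 10.0.0.5 (expiry=26+2=28). clock=26
Op 24: insert b.com -> 10.0.0.3 (expiry=26+13=39). clock=26
Op 25: insert b.com -> 10.0.0.3 (expiry=26+1=27). clock=26
Final cache (unexpired): {a.com,b.com,c.com,d.com} -> size=4

Answer: 4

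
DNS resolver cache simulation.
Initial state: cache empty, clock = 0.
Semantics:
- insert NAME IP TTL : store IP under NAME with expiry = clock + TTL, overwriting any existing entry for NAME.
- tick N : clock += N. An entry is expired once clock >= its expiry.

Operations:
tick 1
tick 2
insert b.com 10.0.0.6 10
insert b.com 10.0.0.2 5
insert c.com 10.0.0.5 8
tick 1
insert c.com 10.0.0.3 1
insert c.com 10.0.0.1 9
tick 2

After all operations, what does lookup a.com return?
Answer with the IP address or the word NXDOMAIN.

Answer: NXDOMAIN

Derivation:
Op 1: tick 1 -> clock=1.
Op 2: tick 2 -> clock=3.
Op 3: insert b.com -> 10.0.0.6 (expiry=3+10=13). clock=3
Op 4: insert b.com -> 10.0.0.2 (expiry=3+5=8). clock=3
Op 5: insert c.com -> 10.0.0.5 (expiry=3+8=11). clock=3
Op 6: tick 1 -> clock=4.
Op 7: insert c.com -> 10.0.0.3 (expiry=4+1=5). clock=4
Op 8: insert c.com -> 10.0.0.1 (expiry=4+9=13). clock=4
Op 9: tick 2 -> clock=6.
lookup a.com: not in cache (expired or never inserted)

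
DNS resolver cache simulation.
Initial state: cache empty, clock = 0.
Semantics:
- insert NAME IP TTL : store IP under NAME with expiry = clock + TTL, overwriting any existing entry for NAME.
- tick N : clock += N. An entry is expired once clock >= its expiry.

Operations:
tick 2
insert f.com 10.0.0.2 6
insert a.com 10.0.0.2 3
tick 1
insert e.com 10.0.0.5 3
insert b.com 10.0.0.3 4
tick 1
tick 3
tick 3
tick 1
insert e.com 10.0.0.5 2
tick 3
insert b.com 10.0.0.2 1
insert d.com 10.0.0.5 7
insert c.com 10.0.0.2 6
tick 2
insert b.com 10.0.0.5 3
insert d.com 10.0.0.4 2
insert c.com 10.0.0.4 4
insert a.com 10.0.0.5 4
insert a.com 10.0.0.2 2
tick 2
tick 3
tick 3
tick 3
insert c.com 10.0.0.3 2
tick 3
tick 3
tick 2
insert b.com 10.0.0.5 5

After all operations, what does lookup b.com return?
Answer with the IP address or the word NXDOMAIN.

Answer: 10.0.0.5

Derivation:
Op 1: tick 2 -> clock=2.
Op 2: insert f.com -> 10.0.0.2 (expiry=2+6=8). clock=2
Op 3: insert a.com -> 10.0.0.2 (expiry=2+3=5). clock=2
Op 4: tick 1 -> clock=3.
Op 5: insert e.com -> 10.0.0.5 (expiry=3+3=6). clock=3
Op 6: insert b.com -> 10.0.0.3 (expiry=3+4=7). clock=3
Op 7: tick 1 -> clock=4.
Op 8: tick 3 -> clock=7. purged={a.com,b.com,e.com}
Op 9: tick 3 -> clock=10. purged={f.com}
Op 10: tick 1 -> clock=11.
Op 11: insert e.com -> 10.0.0.5 (expiry=11+2=13). clock=11
Op 12: tick 3 -> clock=14. purged={e.com}
Op 13: insert b.com -> 10.0.0.2 (expiry=14+1=15). clock=14
Op 14: insert d.com -> 10.0.0.5 (expiry=14+7=21). clock=14
Op 15: insert c.com -> 10.0.0.2 (expiry=14+6=20). clock=14
Op 16: tick 2 -> clock=16. purged={b.com}
Op 17: insert b.com -> 10.0.0.5 (expiry=16+3=19). clock=16
Op 18: insert d.com -> 10.0.0.4 (expiry=16+2=18). clock=16
Op 19: insert c.com -> 10.0.0.4 (expiry=16+4=20). clock=16
Op 20: insert a.com -> 10.0.0.5 (expiry=16+4=20). clock=16
Op 21: insert a.com -> 10.0.0.2 (expiry=16+2=18). clock=16
Op 22: tick 2 -> clock=18. purged={a.com,d.com}
Op 23: tick 3 -> clock=21. purged={b.com,c.com}
Op 24: tick 3 -> clock=24.
Op 25: tick 3 -> clock=27.
Op 26: insert c.com -> 10.0.0.3 (expiry=27+2=29). clock=27
Op 27: tick 3 -> clock=30. purged={c.com}
Op 28: tick 3 -> clock=33.
Op 29: tick 2 -> clock=35.
Op 30: insert b.com -> 10.0.0.5 (expiry=35+5=40). clock=35
lookup b.com: present, ip=10.0.0.5 expiry=40 > clock=35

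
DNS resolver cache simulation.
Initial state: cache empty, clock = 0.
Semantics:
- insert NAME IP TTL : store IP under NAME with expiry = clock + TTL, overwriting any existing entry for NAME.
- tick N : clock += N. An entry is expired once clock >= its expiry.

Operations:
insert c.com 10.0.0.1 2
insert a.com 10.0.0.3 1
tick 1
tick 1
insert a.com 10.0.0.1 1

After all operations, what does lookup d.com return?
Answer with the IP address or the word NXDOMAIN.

Answer: NXDOMAIN

Derivation:
Op 1: insert c.com -> 10.0.0.1 (expiry=0+2=2). clock=0
Op 2: insert a.com -> 10.0.0.3 (expiry=0+1=1). clock=0
Op 3: tick 1 -> clock=1. purged={a.com}
Op 4: tick 1 -> clock=2. purged={c.com}
Op 5: insert a.com -> 10.0.0.1 (expiry=2+1=3). clock=2
lookup d.com: not in cache (expired or never inserted)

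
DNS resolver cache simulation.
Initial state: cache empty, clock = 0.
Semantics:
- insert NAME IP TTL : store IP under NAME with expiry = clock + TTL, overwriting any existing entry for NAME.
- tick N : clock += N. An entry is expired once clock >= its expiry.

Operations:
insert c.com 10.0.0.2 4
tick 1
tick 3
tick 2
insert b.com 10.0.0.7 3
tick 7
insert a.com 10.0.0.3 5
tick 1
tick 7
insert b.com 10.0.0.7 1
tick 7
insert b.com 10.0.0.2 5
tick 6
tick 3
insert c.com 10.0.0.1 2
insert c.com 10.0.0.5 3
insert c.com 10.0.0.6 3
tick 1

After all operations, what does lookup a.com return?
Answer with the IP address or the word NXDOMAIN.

Answer: NXDOMAIN

Derivation:
Op 1: insert c.com -> 10.0.0.2 (expiry=0+4=4). clock=0
Op 2: tick 1 -> clock=1.
Op 3: tick 3 -> clock=4. purged={c.com}
Op 4: tick 2 -> clock=6.
Op 5: insert b.com -> 10.0.0.7 (expiry=6+3=9). clock=6
Op 6: tick 7 -> clock=13. purged={b.com}
Op 7: insert a.com -> 10.0.0.3 (expiry=13+5=18). clock=13
Op 8: tick 1 -> clock=14.
Op 9: tick 7 -> clock=21. purged={a.com}
Op 10: insert b.com -> 10.0.0.7 (expiry=21+1=22). clock=21
Op 11: tick 7 -> clock=28. purged={b.com}
Op 12: insert b.com -> 10.0.0.2 (expiry=28+5=33). clock=28
Op 13: tick 6 -> clock=34. purged={b.com}
Op 14: tick 3 -> clock=37.
Op 15: insert c.com -> 10.0.0.1 (expiry=37+2=39). clock=37
Op 16: insert c.com -> 10.0.0.5 (expiry=37+3=40). clock=37
Op 17: insert c.com -> 10.0.0.6 (expiry=37+3=40). clock=37
Op 18: tick 1 -> clock=38.
lookup a.com: not in cache (expired or never inserted)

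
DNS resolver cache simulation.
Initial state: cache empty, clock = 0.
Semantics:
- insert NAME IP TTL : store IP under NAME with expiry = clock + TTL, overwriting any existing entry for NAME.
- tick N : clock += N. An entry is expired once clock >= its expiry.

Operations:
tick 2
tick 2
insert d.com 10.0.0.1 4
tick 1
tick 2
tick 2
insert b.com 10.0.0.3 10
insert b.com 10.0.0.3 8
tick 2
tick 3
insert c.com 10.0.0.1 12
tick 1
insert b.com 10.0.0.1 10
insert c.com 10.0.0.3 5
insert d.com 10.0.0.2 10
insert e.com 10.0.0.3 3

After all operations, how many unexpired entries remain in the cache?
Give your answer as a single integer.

Op 1: tick 2 -> clock=2.
Op 2: tick 2 -> clock=4.
Op 3: insert d.com -> 10.0.0.1 (expiry=4+4=8). clock=4
Op 4: tick 1 -> clock=5.
Op 5: tick 2 -> clock=7.
Op 6: tick 2 -> clock=9. purged={d.com}
Op 7: insert b.com -> 10.0.0.3 (expiry=9+10=19). clock=9
Op 8: insert b.com -> 10.0.0.3 (expiry=9+8=17). clock=9
Op 9: tick 2 -> clock=11.
Op 10: tick 3 -> clock=14.
Op 11: insert c.com -> 10.0.0.1 (expiry=14+12=26). clock=14
Op 12: tick 1 -> clock=15.
Op 13: insert b.com -> 10.0.0.1 (expiry=15+10=25). clock=15
Op 14: insert c.com -> 10.0.0.3 (expiry=15+5=20). clock=15
Op 15: insert d.com -> 10.0.0.2 (expiry=15+10=25). clock=15
Op 16: insert e.com -> 10.0.0.3 (expiry=15+3=18). clock=15
Final cache (unexpired): {b.com,c.com,d.com,e.com} -> size=4

Answer: 4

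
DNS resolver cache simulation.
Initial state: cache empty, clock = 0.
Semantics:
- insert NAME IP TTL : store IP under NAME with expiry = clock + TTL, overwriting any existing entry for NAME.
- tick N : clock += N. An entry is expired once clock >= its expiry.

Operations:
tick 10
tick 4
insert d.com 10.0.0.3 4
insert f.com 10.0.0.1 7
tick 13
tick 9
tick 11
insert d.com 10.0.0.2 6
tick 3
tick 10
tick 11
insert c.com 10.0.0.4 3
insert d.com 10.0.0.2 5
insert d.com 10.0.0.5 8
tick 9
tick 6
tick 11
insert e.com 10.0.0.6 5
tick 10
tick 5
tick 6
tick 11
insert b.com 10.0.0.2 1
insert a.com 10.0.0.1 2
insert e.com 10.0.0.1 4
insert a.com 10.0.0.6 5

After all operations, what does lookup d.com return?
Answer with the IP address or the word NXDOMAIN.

Answer: NXDOMAIN

Derivation:
Op 1: tick 10 -> clock=10.
Op 2: tick 4 -> clock=14.
Op 3: insert d.com -> 10.0.0.3 (expiry=14+4=18). clock=14
Op 4: insert f.com -> 10.0.0.1 (expiry=14+7=21). clock=14
Op 5: tick 13 -> clock=27. purged={d.com,f.com}
Op 6: tick 9 -> clock=36.
Op 7: tick 11 -> clock=47.
Op 8: insert d.com -> 10.0.0.2 (expiry=47+6=53). clock=47
Op 9: tick 3 -> clock=50.
Op 10: tick 10 -> clock=60. purged={d.com}
Op 11: tick 11 -> clock=71.
Op 12: insert c.com -> 10.0.0.4 (expiry=71+3=74). clock=71
Op 13: insert d.com -> 10.0.0.2 (expiry=71+5=76). clock=71
Op 14: insert d.com -> 10.0.0.5 (expiry=71+8=79). clock=71
Op 15: tick 9 -> clock=80. purged={c.com,d.com}
Op 16: tick 6 -> clock=86.
Op 17: tick 11 -> clock=97.
Op 18: insert e.com -> 10.0.0.6 (expiry=97+5=102). clock=97
Op 19: tick 10 -> clock=107. purged={e.com}
Op 20: tick 5 -> clock=112.
Op 21: tick 6 -> clock=118.
Op 22: tick 11 -> clock=129.
Op 23: insert b.com -> 10.0.0.2 (expiry=129+1=130). clock=129
Op 24: insert a.com -> 10.0.0.1 (expiry=129+2=131). clock=129
Op 25: insert e.com -> 10.0.0.1 (expiry=129+4=133). clock=129
Op 26: insert a.com -> 10.0.0.6 (expiry=129+5=134). clock=129
lookup d.com: not in cache (expired or never inserted)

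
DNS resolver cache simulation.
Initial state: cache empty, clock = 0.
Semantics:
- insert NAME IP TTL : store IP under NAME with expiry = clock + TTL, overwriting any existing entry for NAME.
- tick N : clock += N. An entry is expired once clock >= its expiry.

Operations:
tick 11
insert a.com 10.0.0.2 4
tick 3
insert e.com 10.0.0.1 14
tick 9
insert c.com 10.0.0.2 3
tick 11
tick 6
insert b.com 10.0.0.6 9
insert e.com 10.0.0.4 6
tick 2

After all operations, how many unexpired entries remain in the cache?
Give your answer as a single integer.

Op 1: tick 11 -> clock=11.
Op 2: insert a.com -> 10.0.0.2 (expiry=11+4=15). clock=11
Op 3: tick 3 -> clock=14.
Op 4: insert e.com -> 10.0.0.1 (expiry=14+14=28). clock=14
Op 5: tick 9 -> clock=23. purged={a.com}
Op 6: insert c.com -> 10.0.0.2 (expiry=23+3=26). clock=23
Op 7: tick 11 -> clock=34. purged={c.com,e.com}
Op 8: tick 6 -> clock=40.
Op 9: insert b.com -> 10.0.0.6 (expiry=40+9=49). clock=40
Op 10: insert e.com -> 10.0.0.4 (expiry=40+6=46). clock=40
Op 11: tick 2 -> clock=42.
Final cache (unexpired): {b.com,e.com} -> size=2

Answer: 2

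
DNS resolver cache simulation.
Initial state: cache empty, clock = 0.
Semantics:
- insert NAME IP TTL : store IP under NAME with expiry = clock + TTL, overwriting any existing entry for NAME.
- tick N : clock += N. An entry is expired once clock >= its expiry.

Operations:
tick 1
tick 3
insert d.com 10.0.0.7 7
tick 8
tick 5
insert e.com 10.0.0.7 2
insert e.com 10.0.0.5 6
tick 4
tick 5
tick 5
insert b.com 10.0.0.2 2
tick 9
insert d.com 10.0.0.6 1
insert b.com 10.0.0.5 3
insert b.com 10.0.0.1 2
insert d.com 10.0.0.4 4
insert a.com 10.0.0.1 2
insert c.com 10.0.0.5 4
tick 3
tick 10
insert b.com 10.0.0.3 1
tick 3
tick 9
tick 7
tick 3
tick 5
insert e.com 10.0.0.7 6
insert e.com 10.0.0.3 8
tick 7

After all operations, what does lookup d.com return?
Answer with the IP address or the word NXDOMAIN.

Op 1: tick 1 -> clock=1.
Op 2: tick 3 -> clock=4.
Op 3: insert d.com -> 10.0.0.7 (expiry=4+7=11). clock=4
Op 4: tick 8 -> clock=12. purged={d.com}
Op 5: tick 5 -> clock=17.
Op 6: insert e.com -> 10.0.0.7 (expiry=17+2=19). clock=17
Op 7: insert e.com -> 10.0.0.5 (expiry=17+6=23). clock=17
Op 8: tick 4 -> clock=21.
Op 9: tick 5 -> clock=26. purged={e.com}
Op 10: tick 5 -> clock=31.
Op 11: insert b.com -> 10.0.0.2 (expiry=31+2=33). clock=31
Op 12: tick 9 -> clock=40. purged={b.com}
Op 13: insert d.com -> 10.0.0.6 (expiry=40+1=41). clock=40
Op 14: insert b.com -> 10.0.0.5 (expiry=40+3=43). clock=40
Op 15: insert b.com -> 10.0.0.1 (expiry=40+2=42). clock=40
Op 16: insert d.com -> 10.0.0.4 (expiry=40+4=44). clock=40
Op 17: insert a.com -> 10.0.0.1 (expiry=40+2=42). clock=40
Op 18: insert c.com -> 10.0.0.5 (expiry=40+4=44). clock=40
Op 19: tick 3 -> clock=43. purged={a.com,b.com}
Op 20: tick 10 -> clock=53. purged={c.com,d.com}
Op 21: insert b.com -> 10.0.0.3 (expiry=53+1=54). clock=53
Op 22: tick 3 -> clock=56. purged={b.com}
Op 23: tick 9 -> clock=65.
Op 24: tick 7 -> clock=72.
Op 25: tick 3 -> clock=75.
Op 26: tick 5 -> clock=80.
Op 27: insert e.com -> 10.0.0.7 (expiry=80+6=86). clock=80
Op 28: insert e.com -> 10.0.0.3 (expiry=80+8=88). clock=80
Op 29: tick 7 -> clock=87.
lookup d.com: not in cache (expired or never inserted)

Answer: NXDOMAIN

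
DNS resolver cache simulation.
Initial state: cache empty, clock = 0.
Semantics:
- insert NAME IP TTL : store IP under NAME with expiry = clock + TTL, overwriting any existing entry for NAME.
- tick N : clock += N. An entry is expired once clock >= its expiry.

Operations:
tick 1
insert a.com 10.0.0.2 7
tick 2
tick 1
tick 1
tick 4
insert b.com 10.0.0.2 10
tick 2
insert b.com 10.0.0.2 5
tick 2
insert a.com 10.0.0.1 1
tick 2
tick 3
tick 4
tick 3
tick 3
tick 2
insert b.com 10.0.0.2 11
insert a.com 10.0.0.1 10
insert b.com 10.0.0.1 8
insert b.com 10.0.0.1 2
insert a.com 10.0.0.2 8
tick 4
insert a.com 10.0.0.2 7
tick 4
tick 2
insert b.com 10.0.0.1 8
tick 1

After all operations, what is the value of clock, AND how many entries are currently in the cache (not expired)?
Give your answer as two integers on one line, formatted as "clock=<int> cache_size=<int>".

Op 1: tick 1 -> clock=1.
Op 2: insert a.com -> 10.0.0.2 (expiry=1+7=8). clock=1
Op 3: tick 2 -> clock=3.
Op 4: tick 1 -> clock=4.
Op 5: tick 1 -> clock=5.
Op 6: tick 4 -> clock=9. purged={a.com}
Op 7: insert b.com -> 10.0.0.2 (expiry=9+10=19). clock=9
Op 8: tick 2 -> clock=11.
Op 9: insert b.com -> 10.0.0.2 (expiry=11+5=16). clock=11
Op 10: tick 2 -> clock=13.
Op 11: insert a.com -> 10.0.0.1 (expiry=13+1=14). clock=13
Op 12: tick 2 -> clock=15. purged={a.com}
Op 13: tick 3 -> clock=18. purged={b.com}
Op 14: tick 4 -> clock=22.
Op 15: tick 3 -> clock=25.
Op 16: tick 3 -> clock=28.
Op 17: tick 2 -> clock=30.
Op 18: insert b.com -> 10.0.0.2 (expiry=30+11=41). clock=30
Op 19: insert a.com -> 10.0.0.1 (expiry=30+10=40). clock=30
Op 20: insert b.com -> 10.0.0.1 (expiry=30+8=38). clock=30
Op 21: insert b.com -> 10.0.0.1 (expiry=30+2=32). clock=30
Op 22: insert a.com -> 10.0.0.2 (expiry=30+8=38). clock=30
Op 23: tick 4 -> clock=34. purged={b.com}
Op 24: insert a.com -> 10.0.0.2 (expiry=34+7=41). clock=34
Op 25: tick 4 -> clock=38.
Op 26: tick 2 -> clock=40.
Op 27: insert b.com -> 10.0.0.1 (expiry=40+8=48). clock=40
Op 28: tick 1 -> clock=41. purged={a.com}
Final clock = 41
Final cache (unexpired): {b.com} -> size=1

Answer: clock=41 cache_size=1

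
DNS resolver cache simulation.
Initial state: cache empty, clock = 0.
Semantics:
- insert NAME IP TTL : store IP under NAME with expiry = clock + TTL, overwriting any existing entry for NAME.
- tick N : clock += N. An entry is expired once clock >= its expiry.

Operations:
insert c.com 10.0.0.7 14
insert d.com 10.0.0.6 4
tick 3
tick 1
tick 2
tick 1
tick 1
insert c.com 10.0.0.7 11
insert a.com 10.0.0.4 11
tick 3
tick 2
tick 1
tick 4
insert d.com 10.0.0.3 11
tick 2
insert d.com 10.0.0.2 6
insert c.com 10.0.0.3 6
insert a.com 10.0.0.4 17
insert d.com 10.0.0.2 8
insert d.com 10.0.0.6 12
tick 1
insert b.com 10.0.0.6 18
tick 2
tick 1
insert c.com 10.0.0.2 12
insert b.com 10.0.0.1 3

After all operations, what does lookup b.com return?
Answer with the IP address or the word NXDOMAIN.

Op 1: insert c.com -> 10.0.0.7 (expiry=0+14=14). clock=0
Op 2: insert d.com -> 10.0.0.6 (expiry=0+4=4). clock=0
Op 3: tick 3 -> clock=3.
Op 4: tick 1 -> clock=4. purged={d.com}
Op 5: tick 2 -> clock=6.
Op 6: tick 1 -> clock=7.
Op 7: tick 1 -> clock=8.
Op 8: insert c.com -> 10.0.0.7 (expiry=8+11=19). clock=8
Op 9: insert a.com -> 10.0.0.4 (expiry=8+11=19). clock=8
Op 10: tick 3 -> clock=11.
Op 11: tick 2 -> clock=13.
Op 12: tick 1 -> clock=14.
Op 13: tick 4 -> clock=18.
Op 14: insert d.com -> 10.0.0.3 (expiry=18+11=29). clock=18
Op 15: tick 2 -> clock=20. purged={a.com,c.com}
Op 16: insert d.com -> 10.0.0.2 (expiry=20+6=26). clock=20
Op 17: insert c.com -> 10.0.0.3 (expiry=20+6=26). clock=20
Op 18: insert a.com -> 10.0.0.4 (expiry=20+17=37). clock=20
Op 19: insert d.com -> 10.0.0.2 (expiry=20+8=28). clock=20
Op 20: insert d.com -> 10.0.0.6 (expiry=20+12=32). clock=20
Op 21: tick 1 -> clock=21.
Op 22: insert b.com -> 10.0.0.6 (expiry=21+18=39). clock=21
Op 23: tick 2 -> clock=23.
Op 24: tick 1 -> clock=24.
Op 25: insert c.com -> 10.0.0.2 (expiry=24+12=36). clock=24
Op 26: insert b.com -> 10.0.0.1 (expiry=24+3=27). clock=24
lookup b.com: present, ip=10.0.0.1 expiry=27 > clock=24

Answer: 10.0.0.1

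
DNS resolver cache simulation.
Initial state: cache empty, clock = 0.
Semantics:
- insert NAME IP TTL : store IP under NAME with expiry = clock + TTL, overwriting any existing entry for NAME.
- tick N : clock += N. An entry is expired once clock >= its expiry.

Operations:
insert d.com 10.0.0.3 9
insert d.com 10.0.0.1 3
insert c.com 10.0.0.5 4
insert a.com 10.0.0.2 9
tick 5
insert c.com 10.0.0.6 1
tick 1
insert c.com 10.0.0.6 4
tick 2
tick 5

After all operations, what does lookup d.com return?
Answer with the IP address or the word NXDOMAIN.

Answer: NXDOMAIN

Derivation:
Op 1: insert d.com -> 10.0.0.3 (expiry=0+9=9). clock=0
Op 2: insert d.com -> 10.0.0.1 (expiry=0+3=3). clock=0
Op 3: insert c.com -> 10.0.0.5 (expiry=0+4=4). clock=0
Op 4: insert a.com -> 10.0.0.2 (expiry=0+9=9). clock=0
Op 5: tick 5 -> clock=5. purged={c.com,d.com}
Op 6: insert c.com -> 10.0.0.6 (expiry=5+1=6). clock=5
Op 7: tick 1 -> clock=6. purged={c.com}
Op 8: insert c.com -> 10.0.0.6 (expiry=6+4=10). clock=6
Op 9: tick 2 -> clock=8.
Op 10: tick 5 -> clock=13. purged={a.com,c.com}
lookup d.com: not in cache (expired or never inserted)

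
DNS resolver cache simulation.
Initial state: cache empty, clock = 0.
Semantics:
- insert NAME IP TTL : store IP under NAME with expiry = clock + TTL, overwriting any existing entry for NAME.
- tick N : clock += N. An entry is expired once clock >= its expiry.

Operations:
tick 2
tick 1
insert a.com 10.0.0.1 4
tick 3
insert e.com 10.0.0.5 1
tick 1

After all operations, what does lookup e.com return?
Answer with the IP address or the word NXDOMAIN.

Op 1: tick 2 -> clock=2.
Op 2: tick 1 -> clock=3.
Op 3: insert a.com -> 10.0.0.1 (expiry=3+4=7). clock=3
Op 4: tick 3 -> clock=6.
Op 5: insert e.com -> 10.0.0.5 (expiry=6+1=7). clock=6
Op 6: tick 1 -> clock=7. purged={a.com,e.com}
lookup e.com: not in cache (expired or never inserted)

Answer: NXDOMAIN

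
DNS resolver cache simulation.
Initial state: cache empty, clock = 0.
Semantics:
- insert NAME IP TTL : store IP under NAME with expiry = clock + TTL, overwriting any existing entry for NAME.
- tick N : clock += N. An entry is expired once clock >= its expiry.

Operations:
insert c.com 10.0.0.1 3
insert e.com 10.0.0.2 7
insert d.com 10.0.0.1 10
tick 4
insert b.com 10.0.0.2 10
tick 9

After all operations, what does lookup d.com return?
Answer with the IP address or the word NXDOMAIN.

Op 1: insert c.com -> 10.0.0.1 (expiry=0+3=3). clock=0
Op 2: insert e.com -> 10.0.0.2 (expiry=0+7=7). clock=0
Op 3: insert d.com -> 10.0.0.1 (expiry=0+10=10). clock=0
Op 4: tick 4 -> clock=4. purged={c.com}
Op 5: insert b.com -> 10.0.0.2 (expiry=4+10=14). clock=4
Op 6: tick 9 -> clock=13. purged={d.com,e.com}
lookup d.com: not in cache (expired or never inserted)

Answer: NXDOMAIN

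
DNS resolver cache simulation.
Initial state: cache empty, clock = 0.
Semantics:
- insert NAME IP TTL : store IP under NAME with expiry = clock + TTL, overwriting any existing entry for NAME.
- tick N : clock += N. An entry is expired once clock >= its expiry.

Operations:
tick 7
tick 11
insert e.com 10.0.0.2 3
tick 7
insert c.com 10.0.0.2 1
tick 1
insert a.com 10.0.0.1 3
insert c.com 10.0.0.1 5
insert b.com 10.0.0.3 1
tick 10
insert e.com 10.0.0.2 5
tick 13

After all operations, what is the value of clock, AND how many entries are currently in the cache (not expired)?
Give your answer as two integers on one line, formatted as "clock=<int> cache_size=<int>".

Answer: clock=49 cache_size=0

Derivation:
Op 1: tick 7 -> clock=7.
Op 2: tick 11 -> clock=18.
Op 3: insert e.com -> 10.0.0.2 (expiry=18+3=21). clock=18
Op 4: tick 7 -> clock=25. purged={e.com}
Op 5: insert c.com -> 10.0.0.2 (expiry=25+1=26). clock=25
Op 6: tick 1 -> clock=26. purged={c.com}
Op 7: insert a.com -> 10.0.0.1 (expiry=26+3=29). clock=26
Op 8: insert c.com -> 10.0.0.1 (expiry=26+5=31). clock=26
Op 9: insert b.com -> 10.0.0.3 (expiry=26+1=27). clock=26
Op 10: tick 10 -> clock=36. purged={a.com,b.com,c.com}
Op 11: insert e.com -> 10.0.0.2 (expiry=36+5=41). clock=36
Op 12: tick 13 -> clock=49. purged={e.com}
Final clock = 49
Final cache (unexpired): {} -> size=0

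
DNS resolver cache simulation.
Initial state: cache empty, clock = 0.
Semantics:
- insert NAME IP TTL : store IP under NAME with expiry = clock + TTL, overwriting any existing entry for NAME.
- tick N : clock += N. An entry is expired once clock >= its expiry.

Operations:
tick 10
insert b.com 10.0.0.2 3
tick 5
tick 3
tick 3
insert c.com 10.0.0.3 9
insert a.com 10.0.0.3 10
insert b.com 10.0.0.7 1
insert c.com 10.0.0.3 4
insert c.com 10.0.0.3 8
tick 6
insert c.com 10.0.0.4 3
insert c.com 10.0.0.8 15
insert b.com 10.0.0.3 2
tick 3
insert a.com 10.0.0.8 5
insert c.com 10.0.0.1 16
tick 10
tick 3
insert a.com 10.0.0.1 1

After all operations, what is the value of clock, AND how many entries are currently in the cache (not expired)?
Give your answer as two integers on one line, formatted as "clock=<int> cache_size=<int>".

Answer: clock=43 cache_size=2

Derivation:
Op 1: tick 10 -> clock=10.
Op 2: insert b.com -> 10.0.0.2 (expiry=10+3=13). clock=10
Op 3: tick 5 -> clock=15. purged={b.com}
Op 4: tick 3 -> clock=18.
Op 5: tick 3 -> clock=21.
Op 6: insert c.com -> 10.0.0.3 (expiry=21+9=30). clock=21
Op 7: insert a.com -> 10.0.0.3 (expiry=21+10=31). clock=21
Op 8: insert b.com -> 10.0.0.7 (expiry=21+1=22). clock=21
Op 9: insert c.com -> 10.0.0.3 (expiry=21+4=25). clock=21
Op 10: insert c.com -> 10.0.0.3 (expiry=21+8=29). clock=21
Op 11: tick 6 -> clock=27. purged={b.com}
Op 12: insert c.com -> 10.0.0.4 (expiry=27+3=30). clock=27
Op 13: insert c.com -> 10.0.0.8 (expiry=27+15=42). clock=27
Op 14: insert b.com -> 10.0.0.3 (expiry=27+2=29). clock=27
Op 15: tick 3 -> clock=30. purged={b.com}
Op 16: insert a.com -> 10.0.0.8 (expiry=30+5=35). clock=30
Op 17: insert c.com -> 10.0.0.1 (expiry=30+16=46). clock=30
Op 18: tick 10 -> clock=40. purged={a.com}
Op 19: tick 3 -> clock=43.
Op 20: insert a.com -> 10.0.0.1 (expiry=43+1=44). clock=43
Final clock = 43
Final cache (unexpired): {a.com,c.com} -> size=2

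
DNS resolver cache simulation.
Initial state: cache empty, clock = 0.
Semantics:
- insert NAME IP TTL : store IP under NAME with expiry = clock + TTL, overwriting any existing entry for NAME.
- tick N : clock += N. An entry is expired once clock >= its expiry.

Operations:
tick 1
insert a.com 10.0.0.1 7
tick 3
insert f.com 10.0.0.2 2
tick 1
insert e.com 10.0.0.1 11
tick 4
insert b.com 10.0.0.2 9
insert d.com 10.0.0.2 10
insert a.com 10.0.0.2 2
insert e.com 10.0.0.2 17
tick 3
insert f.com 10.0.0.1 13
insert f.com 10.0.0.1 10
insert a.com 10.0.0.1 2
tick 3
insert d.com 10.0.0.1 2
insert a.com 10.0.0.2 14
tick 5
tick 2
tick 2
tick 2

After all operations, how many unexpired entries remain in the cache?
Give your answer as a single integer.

Answer: 1

Derivation:
Op 1: tick 1 -> clock=1.
Op 2: insert a.com -> 10.0.0.1 (expiry=1+7=8). clock=1
Op 3: tick 3 -> clock=4.
Op 4: insert f.com -> 10.0.0.2 (expiry=4+2=6). clock=4
Op 5: tick 1 -> clock=5.
Op 6: insert e.com -> 10.0.0.1 (expiry=5+11=16). clock=5
Op 7: tick 4 -> clock=9. purged={a.com,f.com}
Op 8: insert b.com -> 10.0.0.2 (expiry=9+9=18). clock=9
Op 9: insert d.com -> 10.0.0.2 (expiry=9+10=19). clock=9
Op 10: insert a.com -> 10.0.0.2 (expiry=9+2=11). clock=9
Op 11: insert e.com -> 10.0.0.2 (expiry=9+17=26). clock=9
Op 12: tick 3 -> clock=12. purged={a.com}
Op 13: insert f.com -> 10.0.0.1 (expiry=12+13=25). clock=12
Op 14: insert f.com -> 10.0.0.1 (expiry=12+10=22). clock=12
Op 15: insert a.com -> 10.0.0.1 (expiry=12+2=14). clock=12
Op 16: tick 3 -> clock=15. purged={a.com}
Op 17: insert d.com -> 10.0.0.1 (expiry=15+2=17). clock=15
Op 18: insert a.com -> 10.0.0.2 (expiry=15+14=29). clock=15
Op 19: tick 5 -> clock=20. purged={b.com,d.com}
Op 20: tick 2 -> clock=22. purged={f.com}
Op 21: tick 2 -> clock=24.
Op 22: tick 2 -> clock=26. purged={e.com}
Final cache (unexpired): {a.com} -> size=1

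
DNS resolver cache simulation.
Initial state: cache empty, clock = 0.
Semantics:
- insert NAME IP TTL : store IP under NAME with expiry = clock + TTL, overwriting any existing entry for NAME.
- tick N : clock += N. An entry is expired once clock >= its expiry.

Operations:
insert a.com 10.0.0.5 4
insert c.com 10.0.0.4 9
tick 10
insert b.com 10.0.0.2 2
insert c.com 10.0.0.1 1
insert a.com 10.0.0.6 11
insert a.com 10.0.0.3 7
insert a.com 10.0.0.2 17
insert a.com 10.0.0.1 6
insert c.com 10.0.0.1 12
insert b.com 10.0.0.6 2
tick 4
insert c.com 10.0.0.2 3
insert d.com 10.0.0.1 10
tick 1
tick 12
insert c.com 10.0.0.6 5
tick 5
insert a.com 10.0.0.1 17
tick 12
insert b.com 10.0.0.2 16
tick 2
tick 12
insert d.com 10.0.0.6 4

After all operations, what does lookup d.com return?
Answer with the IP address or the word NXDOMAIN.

Answer: 10.0.0.6

Derivation:
Op 1: insert a.com -> 10.0.0.5 (expiry=0+4=4). clock=0
Op 2: insert c.com -> 10.0.0.4 (expiry=0+9=9). clock=0
Op 3: tick 10 -> clock=10. purged={a.com,c.com}
Op 4: insert b.com -> 10.0.0.2 (expiry=10+2=12). clock=10
Op 5: insert c.com -> 10.0.0.1 (expiry=10+1=11). clock=10
Op 6: insert a.com -> 10.0.0.6 (expiry=10+11=21). clock=10
Op 7: insert a.com -> 10.0.0.3 (expiry=10+7=17). clock=10
Op 8: insert a.com -> 10.0.0.2 (expiry=10+17=27). clock=10
Op 9: insert a.com -> 10.0.0.1 (expiry=10+6=16). clock=10
Op 10: insert c.com -> 10.0.0.1 (expiry=10+12=22). clock=10
Op 11: insert b.com -> 10.0.0.6 (expiry=10+2=12). clock=10
Op 12: tick 4 -> clock=14. purged={b.com}
Op 13: insert c.com -> 10.0.0.2 (expiry=14+3=17). clock=14
Op 14: insert d.com -> 10.0.0.1 (expiry=14+10=24). clock=14
Op 15: tick 1 -> clock=15.
Op 16: tick 12 -> clock=27. purged={a.com,c.com,d.com}
Op 17: insert c.com -> 10.0.0.6 (expiry=27+5=32). clock=27
Op 18: tick 5 -> clock=32. purged={c.com}
Op 19: insert a.com -> 10.0.0.1 (expiry=32+17=49). clock=32
Op 20: tick 12 -> clock=44.
Op 21: insert b.com -> 10.0.0.2 (expiry=44+16=60). clock=44
Op 22: tick 2 -> clock=46.
Op 23: tick 12 -> clock=58. purged={a.com}
Op 24: insert d.com -> 10.0.0.6 (expiry=58+4=62). clock=58
lookup d.com: present, ip=10.0.0.6 expiry=62 > clock=58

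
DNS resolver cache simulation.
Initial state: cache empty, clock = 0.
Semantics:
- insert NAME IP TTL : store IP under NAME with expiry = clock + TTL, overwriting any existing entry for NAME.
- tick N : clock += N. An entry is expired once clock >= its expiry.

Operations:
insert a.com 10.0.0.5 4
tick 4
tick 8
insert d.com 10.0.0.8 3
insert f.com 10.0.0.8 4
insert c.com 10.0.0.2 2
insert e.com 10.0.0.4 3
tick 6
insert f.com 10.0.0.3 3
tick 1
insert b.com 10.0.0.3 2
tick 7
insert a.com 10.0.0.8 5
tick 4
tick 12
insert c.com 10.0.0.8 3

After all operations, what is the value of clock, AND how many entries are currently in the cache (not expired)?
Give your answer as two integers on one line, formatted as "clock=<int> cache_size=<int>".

Answer: clock=42 cache_size=1

Derivation:
Op 1: insert a.com -> 10.0.0.5 (expiry=0+4=4). clock=0
Op 2: tick 4 -> clock=4. purged={a.com}
Op 3: tick 8 -> clock=12.
Op 4: insert d.com -> 10.0.0.8 (expiry=12+3=15). clock=12
Op 5: insert f.com -> 10.0.0.8 (expiry=12+4=16). clock=12
Op 6: insert c.com -> 10.0.0.2 (expiry=12+2=14). clock=12
Op 7: insert e.com -> 10.0.0.4 (expiry=12+3=15). clock=12
Op 8: tick 6 -> clock=18. purged={c.com,d.com,e.com,f.com}
Op 9: insert f.com -> 10.0.0.3 (expiry=18+3=21). clock=18
Op 10: tick 1 -> clock=19.
Op 11: insert b.com -> 10.0.0.3 (expiry=19+2=21). clock=19
Op 12: tick 7 -> clock=26. purged={b.com,f.com}
Op 13: insert a.com -> 10.0.0.8 (expiry=26+5=31). clock=26
Op 14: tick 4 -> clock=30.
Op 15: tick 12 -> clock=42. purged={a.com}
Op 16: insert c.com -> 10.0.0.8 (expiry=42+3=45). clock=42
Final clock = 42
Final cache (unexpired): {c.com} -> size=1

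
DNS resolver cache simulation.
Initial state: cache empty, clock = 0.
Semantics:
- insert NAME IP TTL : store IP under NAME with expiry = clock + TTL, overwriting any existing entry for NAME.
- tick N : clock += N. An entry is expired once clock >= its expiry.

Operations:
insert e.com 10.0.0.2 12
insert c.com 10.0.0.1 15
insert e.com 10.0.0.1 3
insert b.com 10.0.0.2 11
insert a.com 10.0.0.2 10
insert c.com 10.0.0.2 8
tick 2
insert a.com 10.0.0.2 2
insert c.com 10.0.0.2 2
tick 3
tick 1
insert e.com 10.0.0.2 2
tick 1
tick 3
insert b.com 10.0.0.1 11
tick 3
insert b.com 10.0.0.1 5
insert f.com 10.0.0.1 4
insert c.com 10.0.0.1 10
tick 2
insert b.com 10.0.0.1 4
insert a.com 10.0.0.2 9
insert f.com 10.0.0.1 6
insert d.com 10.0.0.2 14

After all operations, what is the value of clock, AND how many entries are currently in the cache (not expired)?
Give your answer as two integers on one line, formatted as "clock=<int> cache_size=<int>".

Op 1: insert e.com -> 10.0.0.2 (expiry=0+12=12). clock=0
Op 2: insert c.com -> 10.0.0.1 (expiry=0+15=15). clock=0
Op 3: insert e.com -> 10.0.0.1 (expiry=0+3=3). clock=0
Op 4: insert b.com -> 10.0.0.2 (expiry=0+11=11). clock=0
Op 5: insert a.com -> 10.0.0.2 (expiry=0+10=10). clock=0
Op 6: insert c.com -> 10.0.0.2 (expiry=0+8=8). clock=0
Op 7: tick 2 -> clock=2.
Op 8: insert a.com -> 10.0.0.2 (expiry=2+2=4). clock=2
Op 9: insert c.com -> 10.0.0.2 (expiry=2+2=4). clock=2
Op 10: tick 3 -> clock=5. purged={a.com,c.com,e.com}
Op 11: tick 1 -> clock=6.
Op 12: insert e.com -> 10.0.0.2 (expiry=6+2=8). clock=6
Op 13: tick 1 -> clock=7.
Op 14: tick 3 -> clock=10. purged={e.com}
Op 15: insert b.com -> 10.0.0.1 (expiry=10+11=21). clock=10
Op 16: tick 3 -> clock=13.
Op 17: insert b.com -> 10.0.0.1 (expiry=13+5=18). clock=13
Op 18: insert f.com -> 10.0.0.1 (expiry=13+4=17). clock=13
Op 19: insert c.com -> 10.0.0.1 (expiry=13+10=23). clock=13
Op 20: tick 2 -> clock=15.
Op 21: insert b.com -> 10.0.0.1 (expiry=15+4=19). clock=15
Op 22: insert a.com -> 10.0.0.2 (expiry=15+9=24). clock=15
Op 23: insert f.com -> 10.0.0.1 (expiry=15+6=21). clock=15
Op 24: insert d.com -> 10.0.0.2 (expiry=15+14=29). clock=15
Final clock = 15
Final cache (unexpired): {a.com,b.com,c.com,d.com,f.com} -> size=5

Answer: clock=15 cache_size=5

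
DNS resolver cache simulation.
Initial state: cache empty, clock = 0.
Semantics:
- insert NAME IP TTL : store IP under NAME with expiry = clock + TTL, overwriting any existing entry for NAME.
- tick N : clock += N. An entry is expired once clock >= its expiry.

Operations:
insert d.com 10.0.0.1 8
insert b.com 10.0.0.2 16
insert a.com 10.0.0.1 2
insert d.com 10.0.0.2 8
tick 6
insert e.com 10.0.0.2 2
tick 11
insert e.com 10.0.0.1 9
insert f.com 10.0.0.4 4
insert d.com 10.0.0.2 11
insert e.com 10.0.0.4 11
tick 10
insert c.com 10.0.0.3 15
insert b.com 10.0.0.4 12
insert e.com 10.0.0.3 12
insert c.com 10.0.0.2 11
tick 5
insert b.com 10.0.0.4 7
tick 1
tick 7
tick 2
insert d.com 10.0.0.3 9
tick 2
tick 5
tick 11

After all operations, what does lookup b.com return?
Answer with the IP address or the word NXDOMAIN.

Answer: NXDOMAIN

Derivation:
Op 1: insert d.com -> 10.0.0.1 (expiry=0+8=8). clock=0
Op 2: insert b.com -> 10.0.0.2 (expiry=0+16=16). clock=0
Op 3: insert a.com -> 10.0.0.1 (expiry=0+2=2). clock=0
Op 4: insert d.com -> 10.0.0.2 (expiry=0+8=8). clock=0
Op 5: tick 6 -> clock=6. purged={a.com}
Op 6: insert e.com -> 10.0.0.2 (expiry=6+2=8). clock=6
Op 7: tick 11 -> clock=17. purged={b.com,d.com,e.com}
Op 8: insert e.com -> 10.0.0.1 (expiry=17+9=26). clock=17
Op 9: insert f.com -> 10.0.0.4 (expiry=17+4=21). clock=17
Op 10: insert d.com -> 10.0.0.2 (expiry=17+11=28). clock=17
Op 11: insert e.com -> 10.0.0.4 (expiry=17+11=28). clock=17
Op 12: tick 10 -> clock=27. purged={f.com}
Op 13: insert c.com -> 10.0.0.3 (expiry=27+15=42). clock=27
Op 14: insert b.com -> 10.0.0.4 (expiry=27+12=39). clock=27
Op 15: insert e.com -> 10.0.0.3 (expiry=27+12=39). clock=27
Op 16: insert c.com -> 10.0.0.2 (expiry=27+11=38). clock=27
Op 17: tick 5 -> clock=32. purged={d.com}
Op 18: insert b.com -> 10.0.0.4 (expiry=32+7=39). clock=32
Op 19: tick 1 -> clock=33.
Op 20: tick 7 -> clock=40. purged={b.com,c.com,e.com}
Op 21: tick 2 -> clock=42.
Op 22: insert d.com -> 10.0.0.3 (expiry=42+9=51). clock=42
Op 23: tick 2 -> clock=44.
Op 24: tick 5 -> clock=49.
Op 25: tick 11 -> clock=60. purged={d.com}
lookup b.com: not in cache (expired or never inserted)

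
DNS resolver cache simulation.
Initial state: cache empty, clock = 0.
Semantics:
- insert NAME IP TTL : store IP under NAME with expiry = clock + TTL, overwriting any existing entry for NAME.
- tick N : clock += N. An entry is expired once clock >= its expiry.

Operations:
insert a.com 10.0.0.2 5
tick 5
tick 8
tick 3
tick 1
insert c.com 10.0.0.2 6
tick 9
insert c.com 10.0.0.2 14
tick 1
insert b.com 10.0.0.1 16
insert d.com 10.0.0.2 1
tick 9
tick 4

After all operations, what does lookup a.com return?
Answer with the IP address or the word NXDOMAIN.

Op 1: insert a.com -> 10.0.0.2 (expiry=0+5=5). clock=0
Op 2: tick 5 -> clock=5. purged={a.com}
Op 3: tick 8 -> clock=13.
Op 4: tick 3 -> clock=16.
Op 5: tick 1 -> clock=17.
Op 6: insert c.com -> 10.0.0.2 (expiry=17+6=23). clock=17
Op 7: tick 9 -> clock=26. purged={c.com}
Op 8: insert c.com -> 10.0.0.2 (expiry=26+14=40). clock=26
Op 9: tick 1 -> clock=27.
Op 10: insert b.com -> 10.0.0.1 (expiry=27+16=43). clock=27
Op 11: insert d.com -> 10.0.0.2 (expiry=27+1=28). clock=27
Op 12: tick 9 -> clock=36. purged={d.com}
Op 13: tick 4 -> clock=40. purged={c.com}
lookup a.com: not in cache (expired or never inserted)

Answer: NXDOMAIN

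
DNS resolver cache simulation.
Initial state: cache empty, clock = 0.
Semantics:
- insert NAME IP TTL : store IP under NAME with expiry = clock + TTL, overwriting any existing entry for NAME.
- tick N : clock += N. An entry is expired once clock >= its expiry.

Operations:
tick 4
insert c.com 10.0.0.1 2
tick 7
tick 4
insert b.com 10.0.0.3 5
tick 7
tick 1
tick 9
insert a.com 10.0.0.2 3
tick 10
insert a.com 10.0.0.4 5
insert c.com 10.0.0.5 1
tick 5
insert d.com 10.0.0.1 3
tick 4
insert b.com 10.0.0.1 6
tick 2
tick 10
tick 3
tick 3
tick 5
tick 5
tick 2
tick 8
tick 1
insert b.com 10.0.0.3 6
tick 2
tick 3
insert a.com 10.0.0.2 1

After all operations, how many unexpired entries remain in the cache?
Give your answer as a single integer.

Answer: 2

Derivation:
Op 1: tick 4 -> clock=4.
Op 2: insert c.com -> 10.0.0.1 (expiry=4+2=6). clock=4
Op 3: tick 7 -> clock=11. purged={c.com}
Op 4: tick 4 -> clock=15.
Op 5: insert b.com -> 10.0.0.3 (expiry=15+5=20). clock=15
Op 6: tick 7 -> clock=22. purged={b.com}
Op 7: tick 1 -> clock=23.
Op 8: tick 9 -> clock=32.
Op 9: insert a.com -> 10.0.0.2 (expiry=32+3=35). clock=32
Op 10: tick 10 -> clock=42. purged={a.com}
Op 11: insert a.com -> 10.0.0.4 (expiry=42+5=47). clock=42
Op 12: insert c.com -> 10.0.0.5 (expiry=42+1=43). clock=42
Op 13: tick 5 -> clock=47. purged={a.com,c.com}
Op 14: insert d.com -> 10.0.0.1 (expiry=47+3=50). clock=47
Op 15: tick 4 -> clock=51. purged={d.com}
Op 16: insert b.com -> 10.0.0.1 (expiry=51+6=57). clock=51
Op 17: tick 2 -> clock=53.
Op 18: tick 10 -> clock=63. purged={b.com}
Op 19: tick 3 -> clock=66.
Op 20: tick 3 -> clock=69.
Op 21: tick 5 -> clock=74.
Op 22: tick 5 -> clock=79.
Op 23: tick 2 -> clock=81.
Op 24: tick 8 -> clock=89.
Op 25: tick 1 -> clock=90.
Op 26: insert b.com -> 10.0.0.3 (expiry=90+6=96). clock=90
Op 27: tick 2 -> clock=92.
Op 28: tick 3 -> clock=95.
Op 29: insert a.com -> 10.0.0.2 (expiry=95+1=96). clock=95
Final cache (unexpired): {a.com,b.com} -> size=2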